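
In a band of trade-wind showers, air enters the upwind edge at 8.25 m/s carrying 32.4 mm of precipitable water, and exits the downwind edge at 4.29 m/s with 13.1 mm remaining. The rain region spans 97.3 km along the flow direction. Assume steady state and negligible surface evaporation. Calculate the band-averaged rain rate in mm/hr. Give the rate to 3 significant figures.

Column moisture flux per unit crosswind length is F = V × PW.
Inflow: F_in = 8.25 × 32.4 = 267.3 mm·m/s
Outflow: F_out = 4.29 × 13.1 = 56.199 mm·m/s
Steady-state rate R = (F_in − F_out)/L = (267.3 − 56.199) / 97300 m = 2.170e-03 mm/s.
R = 2.170e-03 × 3600 = 7.81 mm/hr.

R ≈ 7.81 mm/hr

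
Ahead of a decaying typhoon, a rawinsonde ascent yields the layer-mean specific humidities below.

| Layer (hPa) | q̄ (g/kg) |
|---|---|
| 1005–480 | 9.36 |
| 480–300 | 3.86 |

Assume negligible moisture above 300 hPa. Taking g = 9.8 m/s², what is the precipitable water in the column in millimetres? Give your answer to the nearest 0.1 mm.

Precipitable water is the column-integrated vapour mass per unit area: PW = (1/g) Σ q̄ Δp, with q in kg/kg and Δp in Pa (1 kg/m² of water = 1 mm).
Layer 1005–480 hPa: Δp = 525 hPa = 52500 Pa, q̄ = 0.00936 kg/kg → 0.00936 × 52500 / 9.8 = 50.14 mm
Layer 480–300 hPa: Δp = 180 hPa = 18000 Pa, q̄ = 0.00386 kg/kg → 0.00386 × 18000 / 9.8 = 7.09 mm
PW = 50.14 + 7.09 = 57.23 ≈ 57.2 mm.

PW ≈ 57.2 mm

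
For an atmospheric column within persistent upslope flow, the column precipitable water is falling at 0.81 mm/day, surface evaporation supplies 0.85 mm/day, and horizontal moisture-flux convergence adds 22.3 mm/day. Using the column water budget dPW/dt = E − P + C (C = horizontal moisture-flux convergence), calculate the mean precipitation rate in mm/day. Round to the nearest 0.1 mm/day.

P ≈ 24.0 mm/day

dPW/dt = -0.81 mm/day.
P = E + C − dPW/dt = 0.85 + (22.3) − (-0.81) = 24.0 mm/day.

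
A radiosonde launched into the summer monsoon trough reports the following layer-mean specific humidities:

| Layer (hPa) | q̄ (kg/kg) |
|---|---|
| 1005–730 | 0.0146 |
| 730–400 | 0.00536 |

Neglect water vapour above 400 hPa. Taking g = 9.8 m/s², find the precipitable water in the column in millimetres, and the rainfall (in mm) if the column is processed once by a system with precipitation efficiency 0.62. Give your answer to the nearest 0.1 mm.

Precipitable water is the column-integrated vapour mass per unit area: PW = (1/g) Σ q̄ Δp, with q in kg/kg and Δp in Pa (1 kg/m² of water = 1 mm).
Layer 1005–730 hPa: Δp = 275 hPa = 27500 Pa, q̄ = 0.0146 kg/kg → 0.0146 × 27500 / 9.8 = 40.97 mm
Layer 730–400 hPa: Δp = 330 hPa = 33000 Pa, q̄ = 0.00536 kg/kg → 0.00536 × 33000 / 9.8 = 18.05 mm
PW = 40.97 + 18.05 = 59.02 ≈ 59.0 mm.
Rainfall = ε × PW = 0.62 × 59.0 = 36.6 mm.

PW ≈ 59.0 mm; rainfall ≈ 36.6 mm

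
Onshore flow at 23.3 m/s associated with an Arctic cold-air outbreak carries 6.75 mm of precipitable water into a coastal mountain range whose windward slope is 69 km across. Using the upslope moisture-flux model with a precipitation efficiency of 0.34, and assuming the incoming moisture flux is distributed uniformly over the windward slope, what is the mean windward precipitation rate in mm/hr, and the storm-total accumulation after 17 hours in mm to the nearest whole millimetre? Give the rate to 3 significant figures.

Incoming column moisture flux per unit ridge length: F = V × PW = 23.3 × 6.75 = 157.275 mm·m/s.
Spread over the 69 km slope with efficiency ε = 0.34: R = ε·F/W = 0.34 × 157.275 / 69000 m = 7.750e-04 mm/s.
R = 7.750e-04 × 3600 = 2.79 mm/hr.
Over 17 h: total = 2.79 × 17 = 47.43 ≈ 47 mm.

R ≈ 2.79 mm/hr; total ≈ 47 mm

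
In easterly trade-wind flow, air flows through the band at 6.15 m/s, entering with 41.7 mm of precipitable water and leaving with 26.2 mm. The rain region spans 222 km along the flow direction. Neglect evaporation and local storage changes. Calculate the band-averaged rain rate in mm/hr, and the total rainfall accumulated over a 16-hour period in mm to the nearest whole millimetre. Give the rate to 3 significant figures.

Column moisture flux per unit crosswind length is F = V × PW.
Inflow: F_in = 6.15 × 41.7 = 256.455 mm·m/s
Outflow: F_out = 6.15 × 26.2 = 161.13 mm·m/s
Steady-state rate R = (F_in − F_out)/L = (256.455 − 161.13) / 222000 m = 4.294e-04 mm/s.
R = 4.294e-04 × 3600 = 1.55 mm/hr.
Over 16 h: total = 1.55 × 16 = 24.8 ≈ 25 mm.

R ≈ 1.55 mm/hr; total ≈ 25 mm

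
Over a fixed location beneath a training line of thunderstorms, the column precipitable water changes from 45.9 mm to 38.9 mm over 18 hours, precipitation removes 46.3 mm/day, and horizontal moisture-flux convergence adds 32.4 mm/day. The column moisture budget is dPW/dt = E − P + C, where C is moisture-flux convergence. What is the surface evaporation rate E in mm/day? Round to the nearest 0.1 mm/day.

dPW/dt = (38.9 − 45.9) mm / (18/24 day) = -9.333 mm/day.
E = dPW/dt + P − C = (-9.333) + 46.3 − (32.4) = 4.6 mm/day.

E ≈ 4.6 mm/day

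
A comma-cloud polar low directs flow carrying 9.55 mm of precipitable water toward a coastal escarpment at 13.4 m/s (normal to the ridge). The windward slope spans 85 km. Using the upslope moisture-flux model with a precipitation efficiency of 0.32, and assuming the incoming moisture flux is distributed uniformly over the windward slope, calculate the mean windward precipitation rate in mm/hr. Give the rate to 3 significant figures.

R ≈ 1.73 mm/hr

Incoming column moisture flux per unit ridge length: F = V × PW = 13.4 × 9.55 = 127.97 mm·m/s.
Spread over the 85 km slope with efficiency ε = 0.32: R = ε·F/W = 0.32 × 127.97 / 85000 m = 4.818e-04 mm/s.
R = 4.818e-04 × 3600 = 1.73 mm/hr.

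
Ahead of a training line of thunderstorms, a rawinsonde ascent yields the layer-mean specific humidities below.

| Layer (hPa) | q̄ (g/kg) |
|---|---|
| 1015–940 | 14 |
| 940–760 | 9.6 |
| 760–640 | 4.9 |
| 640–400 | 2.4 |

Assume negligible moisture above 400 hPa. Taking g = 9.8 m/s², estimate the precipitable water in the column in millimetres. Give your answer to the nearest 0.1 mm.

PW ≈ 40.2 mm

Precipitable water is the column-integrated vapour mass per unit area: PW = (1/g) Σ q̄ Δp, with q in kg/kg and Δp in Pa (1 kg/m² of water = 1 mm).
Layer 1015–940 hPa: Δp = 75 hPa = 7500 Pa, q̄ = 0.014 kg/kg → 0.014 × 7500 / 9.8 = 10.71 mm
Layer 940–760 hPa: Δp = 180 hPa = 18000 Pa, q̄ = 0.0096 kg/kg → 0.0096 × 18000 / 9.8 = 17.63 mm
Layer 760–640 hPa: Δp = 120 hPa = 12000 Pa, q̄ = 0.0049 kg/kg → 0.0049 × 12000 / 9.8 = 6.00 mm
Layer 640–400 hPa: Δp = 240 hPa = 24000 Pa, q̄ = 0.0024 kg/kg → 0.0024 × 24000 / 9.8 = 5.88 mm
PW = 10.71 + 17.63 + 6.00 + 5.88 = 40.22 ≈ 40.2 mm.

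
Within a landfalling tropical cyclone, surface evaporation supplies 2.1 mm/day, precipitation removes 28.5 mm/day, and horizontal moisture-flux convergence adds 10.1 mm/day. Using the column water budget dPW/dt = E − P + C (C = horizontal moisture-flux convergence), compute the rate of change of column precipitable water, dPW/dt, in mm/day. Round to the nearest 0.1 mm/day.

dPW/dt ≈ -16.3 mm/day

dPW/dt = E − P + C = 2.1 − 28.5 + (10.1) = -16.3 mm/day.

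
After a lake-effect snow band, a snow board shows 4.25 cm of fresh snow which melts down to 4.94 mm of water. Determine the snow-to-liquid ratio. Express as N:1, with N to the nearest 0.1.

Ratio = snow depth / SWE = 42.5 mm / 4.94 mm = 8.6, i.e. 8.6:1.

ratio ≈ 8.6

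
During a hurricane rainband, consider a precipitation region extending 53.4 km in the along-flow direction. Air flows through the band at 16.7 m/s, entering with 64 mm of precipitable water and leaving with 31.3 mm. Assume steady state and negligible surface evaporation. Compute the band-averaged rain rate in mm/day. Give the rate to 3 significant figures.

Column moisture flux per unit crosswind length is F = V × PW.
Inflow: F_in = 16.7 × 64 = 1068.8 mm·m/s
Outflow: F_out = 16.7 × 31.3 = 522.71 mm·m/s
Steady-state rate R = (F_in − F_out)/L = (1068.8 − 522.71) / 53400 m = 1.023e-02 mm/s.
R = 1.023e-02 × 3600 × 24 = 884 mm/day.

R ≈ 884 mm/day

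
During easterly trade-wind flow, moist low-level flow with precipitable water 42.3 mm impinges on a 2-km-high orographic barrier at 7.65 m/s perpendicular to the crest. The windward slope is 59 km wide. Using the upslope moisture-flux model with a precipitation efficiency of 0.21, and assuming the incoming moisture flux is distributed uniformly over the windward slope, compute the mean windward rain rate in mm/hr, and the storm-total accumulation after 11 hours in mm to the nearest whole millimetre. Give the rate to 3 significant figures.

R ≈ 4.15 mm/hr; total ≈ 46 mm

Incoming column moisture flux per unit ridge length: F = V × PW = 7.65 × 42.3 = 323.595 mm·m/s.
Spread over the 59 km slope with efficiency ε = 0.21: R = ε·F/W = 0.21 × 323.595 / 59000 m = 1.152e-03 mm/s.
R = 1.152e-03 × 3600 = 4.15 mm/hr.
Over 11 h: total = 4.15 × 11 = 45.65 ≈ 46 mm.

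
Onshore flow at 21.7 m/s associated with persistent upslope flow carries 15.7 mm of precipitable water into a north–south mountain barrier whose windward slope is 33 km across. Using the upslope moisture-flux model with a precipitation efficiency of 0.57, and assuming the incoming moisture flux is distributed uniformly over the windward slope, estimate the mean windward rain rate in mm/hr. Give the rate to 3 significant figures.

R ≈ 21.2 mm/hr

Incoming column moisture flux per unit ridge length: F = V × PW = 21.7 × 15.7 = 340.69 mm·m/s.
Spread over the 33 km slope with efficiency ε = 0.57: R = ε·F/W = 0.57 × 340.69 / 33000 m = 5.885e-03 mm/s.
R = 5.885e-03 × 3600 = 21.2 mm/hr.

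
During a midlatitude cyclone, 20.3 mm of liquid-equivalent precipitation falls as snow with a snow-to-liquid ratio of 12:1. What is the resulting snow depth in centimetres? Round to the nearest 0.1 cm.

snow depth ≈ 24.4 cm

Snow depth = liquid × ratio = 20.3 mm × 12 = 243.6 mm = 24.4 cm.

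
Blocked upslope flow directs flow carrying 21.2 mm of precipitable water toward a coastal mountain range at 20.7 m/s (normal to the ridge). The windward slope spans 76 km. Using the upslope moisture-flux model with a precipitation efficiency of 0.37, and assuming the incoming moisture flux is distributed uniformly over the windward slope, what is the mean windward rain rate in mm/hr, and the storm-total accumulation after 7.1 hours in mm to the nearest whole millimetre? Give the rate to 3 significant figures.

R ≈ 7.69 mm/hr; total ≈ 55 mm

Incoming column moisture flux per unit ridge length: F = V × PW = 20.7 × 21.2 = 438.84 mm·m/s.
Spread over the 76 km slope with efficiency ε = 0.37: R = ε·F/W = 0.37 × 438.84 / 76000 m = 2.136e-03 mm/s.
R = 2.136e-03 × 3600 = 7.69 mm/hr.
Over 7.1 h: total = 7.69 × 7.1 = 54.599 ≈ 55 mm.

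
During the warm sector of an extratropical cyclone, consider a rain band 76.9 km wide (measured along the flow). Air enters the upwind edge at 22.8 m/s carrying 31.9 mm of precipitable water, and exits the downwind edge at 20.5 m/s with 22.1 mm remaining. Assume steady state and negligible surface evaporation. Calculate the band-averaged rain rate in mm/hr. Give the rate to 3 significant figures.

Column moisture flux per unit crosswind length is F = V × PW.
Inflow: F_in = 22.8 × 31.9 = 727.32 mm·m/s
Outflow: F_out = 20.5 × 22.1 = 453.05 mm·m/s
Steady-state rate R = (F_in − F_out)/L = (727.32 − 453.05) / 76900 m = 3.567e-03 mm/s.
R = 3.567e-03 × 3600 = 12.8 mm/hr.

R ≈ 12.8 mm/hr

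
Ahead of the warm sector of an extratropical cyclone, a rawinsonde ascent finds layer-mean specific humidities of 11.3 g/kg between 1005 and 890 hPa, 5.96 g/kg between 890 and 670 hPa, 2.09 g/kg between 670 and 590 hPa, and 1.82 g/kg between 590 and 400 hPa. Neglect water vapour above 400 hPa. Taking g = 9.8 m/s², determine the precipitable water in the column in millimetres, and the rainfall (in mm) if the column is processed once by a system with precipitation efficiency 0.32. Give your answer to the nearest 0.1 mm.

PW ≈ 31.9 mm; rainfall ≈ 10.2 mm

Precipitable water is the column-integrated vapour mass per unit area: PW = (1/g) Σ q̄ Δp, with q in kg/kg and Δp in Pa (1 kg/m² of water = 1 mm).
Layer 1005–890 hPa: Δp = 115 hPa = 11500 Pa, q̄ = 0.0113 kg/kg → 0.0113 × 11500 / 9.8 = 13.26 mm
Layer 890–670 hPa: Δp = 220 hPa = 22000 Pa, q̄ = 0.00596 kg/kg → 0.00596 × 22000 / 9.8 = 13.38 mm
Layer 670–590 hPa: Δp = 80 hPa = 8000 Pa, q̄ = 0.00209 kg/kg → 0.00209 × 8000 / 9.8 = 1.71 mm
Layer 590–400 hPa: Δp = 190 hPa = 19000 Pa, q̄ = 0.00182 kg/kg → 0.00182 × 19000 / 9.8 = 3.53 mm
PW = 13.26 + 13.38 + 1.71 + 3.53 = 31.88 ≈ 31.9 mm.
Rainfall = ε × PW = 0.32 × 31.9 = 10.2 mm.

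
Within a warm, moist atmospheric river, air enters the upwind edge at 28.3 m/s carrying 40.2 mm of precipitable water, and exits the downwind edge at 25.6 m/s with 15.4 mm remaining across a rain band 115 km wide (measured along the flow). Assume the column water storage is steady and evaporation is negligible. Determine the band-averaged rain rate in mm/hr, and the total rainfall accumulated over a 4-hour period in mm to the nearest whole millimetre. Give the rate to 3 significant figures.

Column moisture flux per unit crosswind length is F = V × PW.
Inflow: F_in = 28.3 × 40.2 = 1137.66 mm·m/s
Outflow: F_out = 25.6 × 15.4 = 394.24 mm·m/s
Steady-state rate R = (F_in − F_out)/L = (1137.66 − 394.24) / 115000 m = 6.465e-03 mm/s.
R = 6.465e-03 × 3600 = 23.3 mm/hr.
Over 4 h: total = 23.3 × 4 = 93.2 ≈ 93 mm.

R ≈ 23.3 mm/hr; total ≈ 93 mm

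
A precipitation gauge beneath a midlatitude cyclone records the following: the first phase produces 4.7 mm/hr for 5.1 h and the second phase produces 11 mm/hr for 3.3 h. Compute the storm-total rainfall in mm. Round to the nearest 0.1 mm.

Total = Σ Rᵢ Δtᵢ = 4.7 × 5.1 + 11 × 3.3
      = 23.97 + 36.3 = 60.3 mm.

total ≈ 60.3 mm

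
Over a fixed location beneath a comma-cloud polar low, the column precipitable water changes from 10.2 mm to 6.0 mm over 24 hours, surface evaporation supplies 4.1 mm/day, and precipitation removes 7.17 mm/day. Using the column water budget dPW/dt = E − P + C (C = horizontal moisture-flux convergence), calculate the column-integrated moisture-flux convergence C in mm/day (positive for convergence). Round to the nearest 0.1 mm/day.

C ≈ -1.1 mm/day

dPW/dt = (6.0 − 10.2) mm / (24/24 day) = -4.200 mm/day.
C = dPW/dt − E + P = (-4.200) − 4.1 + 7.17 = -1.1 mm/day.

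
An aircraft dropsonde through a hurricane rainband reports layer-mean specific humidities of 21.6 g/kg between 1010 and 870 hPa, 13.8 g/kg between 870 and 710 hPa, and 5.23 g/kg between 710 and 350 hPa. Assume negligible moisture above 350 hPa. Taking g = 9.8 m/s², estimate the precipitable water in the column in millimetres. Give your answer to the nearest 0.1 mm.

Precipitable water is the column-integrated vapour mass per unit area: PW = (1/g) Σ q̄ Δp, with q in kg/kg and Δp in Pa (1 kg/m² of water = 1 mm).
Layer 1010–870 hPa: Δp = 140 hPa = 14000 Pa, q̄ = 0.0216 kg/kg → 0.0216 × 14000 / 9.8 = 30.86 mm
Layer 870–710 hPa: Δp = 160 hPa = 16000 Pa, q̄ = 0.0138 kg/kg → 0.0138 × 16000 / 9.8 = 22.53 mm
Layer 710–350 hPa: Δp = 360 hPa = 36000 Pa, q̄ = 0.00523 kg/kg → 0.00523 × 36000 / 9.8 = 19.21 mm
PW = 30.86 + 22.53 + 19.21 = 72.60 ≈ 72.6 mm.

PW ≈ 72.6 mm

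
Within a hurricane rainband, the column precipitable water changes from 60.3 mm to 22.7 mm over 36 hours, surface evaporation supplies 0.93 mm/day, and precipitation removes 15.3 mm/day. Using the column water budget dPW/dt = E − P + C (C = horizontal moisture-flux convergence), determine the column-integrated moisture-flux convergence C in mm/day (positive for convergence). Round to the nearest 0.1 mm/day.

dPW/dt = (22.7 − 60.3) mm / (36/24 day) = -25.067 mm/day.
C = dPW/dt − E + P = (-25.067) − 0.93 + 15.3 = -10.7 mm/day.

C ≈ -10.7 mm/day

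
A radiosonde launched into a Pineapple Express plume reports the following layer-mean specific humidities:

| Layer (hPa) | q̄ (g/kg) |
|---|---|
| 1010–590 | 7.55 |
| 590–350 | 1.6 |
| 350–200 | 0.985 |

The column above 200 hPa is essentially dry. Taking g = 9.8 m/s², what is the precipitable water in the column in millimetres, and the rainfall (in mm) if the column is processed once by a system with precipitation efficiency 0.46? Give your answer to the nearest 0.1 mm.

Precipitable water is the column-integrated vapour mass per unit area: PW = (1/g) Σ q̄ Δp, with q in kg/kg and Δp in Pa (1 kg/m² of water = 1 mm).
Layer 1010–590 hPa: Δp = 420 hPa = 42000 Pa, q̄ = 0.00755 kg/kg → 0.00755 × 42000 / 9.8 = 32.36 mm
Layer 590–350 hPa: Δp = 240 hPa = 24000 Pa, q̄ = 0.0016 kg/kg → 0.0016 × 24000 / 9.8 = 3.92 mm
Layer 350–200 hPa: Δp = 150 hPa = 15000 Pa, q̄ = 0.000985 kg/kg → 0.000985 × 15000 / 9.8 = 1.51 mm
PW = 32.36 + 3.92 + 1.51 = 37.79 ≈ 37.8 mm.
Rainfall = ε × PW = 0.46 × 37.8 = 17.4 mm.

PW ≈ 37.8 mm; rainfall ≈ 17.4 mm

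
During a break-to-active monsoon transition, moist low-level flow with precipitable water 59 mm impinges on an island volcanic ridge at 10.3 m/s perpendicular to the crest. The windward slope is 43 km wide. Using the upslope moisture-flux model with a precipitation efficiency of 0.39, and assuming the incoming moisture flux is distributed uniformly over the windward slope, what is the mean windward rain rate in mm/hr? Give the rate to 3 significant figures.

R ≈ 19.8 mm/hr

Incoming column moisture flux per unit ridge length: F = V × PW = 10.3 × 59 = 607.7 mm·m/s.
Spread over the 43 km slope with efficiency ε = 0.39: R = ε·F/W = 0.39 × 607.7 / 43000 m = 5.512e-03 mm/s.
R = 5.512e-03 × 3600 = 19.8 mm/hr.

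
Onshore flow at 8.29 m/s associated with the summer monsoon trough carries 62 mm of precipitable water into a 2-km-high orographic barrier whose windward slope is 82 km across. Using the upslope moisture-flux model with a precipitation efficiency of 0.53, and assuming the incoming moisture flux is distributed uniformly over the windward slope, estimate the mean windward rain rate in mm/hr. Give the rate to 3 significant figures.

R ≈ 12.0 mm/hr

Incoming column moisture flux per unit ridge length: F = V × PW = 8.29 × 62 = 513.98 mm·m/s.
Spread over the 82 km slope with efficiency ε = 0.53: R = ε·F/W = 0.53 × 513.98 / 82000 m = 3.322e-03 mm/s.
R = 3.322e-03 × 3600 = 12.0 mm/hr.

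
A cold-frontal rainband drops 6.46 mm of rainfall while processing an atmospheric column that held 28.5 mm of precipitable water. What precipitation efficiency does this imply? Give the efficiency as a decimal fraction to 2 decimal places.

ε = rainfall / PW = 6.46 / 28.5 = 0.23.

ε ≈ 0.23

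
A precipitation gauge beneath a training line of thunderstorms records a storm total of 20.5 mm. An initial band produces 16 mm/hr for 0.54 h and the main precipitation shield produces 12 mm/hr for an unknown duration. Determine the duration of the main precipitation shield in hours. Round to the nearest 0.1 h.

Known phases: 16 × 0.54 = 8.64 mm.
Remaining depth = 20.5 − 8.64 = 11.86 mm.
Duration = 11.86 / 12 = 1.0 h.

duration ≈ 1.0 h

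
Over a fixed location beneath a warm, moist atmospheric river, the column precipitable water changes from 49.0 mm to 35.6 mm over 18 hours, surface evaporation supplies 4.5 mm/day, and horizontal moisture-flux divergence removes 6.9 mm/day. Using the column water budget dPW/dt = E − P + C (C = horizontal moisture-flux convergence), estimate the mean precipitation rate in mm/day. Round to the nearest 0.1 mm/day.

P ≈ 15.5 mm/day

dPW/dt = (35.6 − 49.0) mm / (18/24 day) = -17.867 mm/day.
P = E + C − dPW/dt = 4.5 + (-6.9) − (-17.867) = 15.5 mm/day.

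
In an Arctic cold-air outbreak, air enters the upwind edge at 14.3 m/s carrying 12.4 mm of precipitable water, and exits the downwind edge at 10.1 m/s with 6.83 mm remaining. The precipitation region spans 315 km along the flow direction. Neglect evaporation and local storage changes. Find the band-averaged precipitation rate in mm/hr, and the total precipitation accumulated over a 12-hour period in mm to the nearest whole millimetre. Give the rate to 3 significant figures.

Column moisture flux per unit crosswind length is F = V × PW.
Inflow: F_in = 14.3 × 12.4 = 177.32 mm·m/s
Outflow: F_out = 10.1 × 6.83 = 68.983 mm·m/s
Steady-state rate R = (F_in − F_out)/L = (177.32 − 68.983) / 315000 m = 3.439e-04 mm/s.
R = 3.439e-04 × 3600 = 1.24 mm/hr.
Over 12 h: total = 1.24 × 12 = 14.88 ≈ 15 mm.

R ≈ 1.24 mm/hr; total ≈ 15 mm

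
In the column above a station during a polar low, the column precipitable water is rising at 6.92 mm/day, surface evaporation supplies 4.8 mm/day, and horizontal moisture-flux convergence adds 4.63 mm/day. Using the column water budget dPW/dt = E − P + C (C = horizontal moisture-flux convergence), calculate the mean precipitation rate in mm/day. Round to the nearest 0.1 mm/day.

dPW/dt = +6.92 mm/day.
P = E + C − dPW/dt = 4.8 + (4.63) − (+6.92) = 2.5 mm/day.

P ≈ 2.5 mm/day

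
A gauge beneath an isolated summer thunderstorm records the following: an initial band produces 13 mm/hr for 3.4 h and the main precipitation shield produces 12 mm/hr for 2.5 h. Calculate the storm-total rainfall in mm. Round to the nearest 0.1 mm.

Total = Σ Rᵢ Δtᵢ = 13 × 3.4 + 12 × 2.5
      = 44.2 + 30 = 74.2 mm.

total ≈ 74.2 mm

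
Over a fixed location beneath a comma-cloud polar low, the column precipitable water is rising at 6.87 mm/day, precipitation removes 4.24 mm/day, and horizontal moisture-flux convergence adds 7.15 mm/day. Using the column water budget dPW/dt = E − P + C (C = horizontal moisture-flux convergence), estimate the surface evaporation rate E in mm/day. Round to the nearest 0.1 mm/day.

E ≈ 4.0 mm/day

dPW/dt = +6.87 mm/day.
E = dPW/dt + P − C = (+6.87) + 4.24 − (7.15) = 4.0 mm/day.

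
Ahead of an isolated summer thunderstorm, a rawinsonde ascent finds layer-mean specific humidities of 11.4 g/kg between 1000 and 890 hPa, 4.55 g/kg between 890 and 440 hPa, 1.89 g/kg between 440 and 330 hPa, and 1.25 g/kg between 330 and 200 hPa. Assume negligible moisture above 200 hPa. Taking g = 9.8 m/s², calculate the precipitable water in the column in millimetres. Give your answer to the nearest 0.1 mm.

PW ≈ 37.5 mm

Precipitable water is the column-integrated vapour mass per unit area: PW = (1/g) Σ q̄ Δp, with q in kg/kg and Δp in Pa (1 kg/m² of water = 1 mm).
Layer 1000–890 hPa: Δp = 110 hPa = 11000 Pa, q̄ = 0.0114 kg/kg → 0.0114 × 11000 / 9.8 = 12.80 mm
Layer 890–440 hPa: Δp = 450 hPa = 45000 Pa, q̄ = 0.00455 kg/kg → 0.00455 × 45000 / 9.8 = 20.89 mm
Layer 440–330 hPa: Δp = 110 hPa = 11000 Pa, q̄ = 0.00189 kg/kg → 0.00189 × 11000 / 9.8 = 2.12 mm
Layer 330–200 hPa: Δp = 130 hPa = 13000 Pa, q̄ = 0.00125 kg/kg → 0.00125 × 13000 / 9.8 = 1.66 mm
PW = 12.80 + 20.89 + 2.12 + 1.66 = 37.47 ≈ 37.5 mm.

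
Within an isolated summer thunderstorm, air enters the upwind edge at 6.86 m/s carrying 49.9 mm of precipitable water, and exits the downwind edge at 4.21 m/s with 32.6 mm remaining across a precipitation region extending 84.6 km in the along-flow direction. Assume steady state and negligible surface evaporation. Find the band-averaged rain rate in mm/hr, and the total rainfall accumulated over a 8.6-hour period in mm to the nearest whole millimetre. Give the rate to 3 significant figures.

R ≈ 8.73 mm/hr; total ≈ 75 mm

Column moisture flux per unit crosswind length is F = V × PW.
Inflow: F_in = 6.86 × 49.9 = 342.314 mm·m/s
Outflow: F_out = 4.21 × 32.6 = 137.246 mm·m/s
Steady-state rate R = (F_in − F_out)/L = (342.314 − 137.246) / 84600 m = 2.424e-03 mm/s.
R = 2.424e-03 × 3600 = 8.73 mm/hr.
Over 8.6 h: total = 8.73 × 8.6 = 75.078 ≈ 75 mm.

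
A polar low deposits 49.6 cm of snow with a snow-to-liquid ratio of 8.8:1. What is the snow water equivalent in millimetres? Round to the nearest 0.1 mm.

SWE ≈ 56.4 mm

SWE = snow depth / ratio = 49.6 cm / 8.8 = 5.636 cm = 56.4 mm.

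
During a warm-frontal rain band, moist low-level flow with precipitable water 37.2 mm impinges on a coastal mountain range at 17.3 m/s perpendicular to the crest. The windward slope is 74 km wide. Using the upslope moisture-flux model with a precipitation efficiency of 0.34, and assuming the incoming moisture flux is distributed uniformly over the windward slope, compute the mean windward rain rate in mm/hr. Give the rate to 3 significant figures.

Incoming column moisture flux per unit ridge length: F = V × PW = 17.3 × 37.2 = 643.56 mm·m/s.
Spread over the 74 km slope with efficiency ε = 0.34: R = ε·F/W = 0.34 × 643.56 / 74000 m = 2.957e-03 mm/s.
R = 2.957e-03 × 3600 = 10.6 mm/hr.

R ≈ 10.6 mm/hr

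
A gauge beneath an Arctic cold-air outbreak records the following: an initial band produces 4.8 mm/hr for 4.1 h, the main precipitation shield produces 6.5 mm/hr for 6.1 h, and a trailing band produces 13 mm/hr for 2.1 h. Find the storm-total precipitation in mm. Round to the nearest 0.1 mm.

total ≈ 86.6 mm

Total = Σ Rᵢ Δtᵢ = 4.8 × 4.1 + 6.5 × 6.1 + 13 × 2.1
      = 19.68 + 39.65 + 27.3 = 86.6 mm.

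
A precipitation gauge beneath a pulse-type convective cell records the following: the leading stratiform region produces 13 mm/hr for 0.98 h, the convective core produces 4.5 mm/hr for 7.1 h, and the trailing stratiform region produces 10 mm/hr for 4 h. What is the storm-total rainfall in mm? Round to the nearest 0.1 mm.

Total = Σ Rᵢ Δtᵢ = 13 × 0.98 + 4.5 × 7.1 + 10 × 4
      = 12.74 + 31.95 + 40 = 84.7 mm.

total ≈ 84.7 mm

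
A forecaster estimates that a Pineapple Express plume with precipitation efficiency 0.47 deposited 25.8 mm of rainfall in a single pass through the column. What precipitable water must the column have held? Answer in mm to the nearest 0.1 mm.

PW ≈ 54.9 mm

PW = rainfall / ε = 25.8 / 0.47 = 54.9 mm.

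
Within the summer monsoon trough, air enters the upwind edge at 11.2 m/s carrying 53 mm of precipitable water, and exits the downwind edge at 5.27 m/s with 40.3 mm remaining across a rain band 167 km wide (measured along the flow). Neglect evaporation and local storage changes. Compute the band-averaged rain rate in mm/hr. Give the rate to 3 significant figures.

R ≈ 8.22 mm/hr

Column moisture flux per unit crosswind length is F = V × PW.
Inflow: F_in = 11.2 × 53 = 593.6 mm·m/s
Outflow: F_out = 5.27 × 40.3 = 212.381 mm·m/s
Steady-state rate R = (F_in − F_out)/L = (593.6 − 212.381) / 167000 m = 2.283e-03 mm/s.
R = 2.283e-03 × 3600 = 8.22 mm/hr.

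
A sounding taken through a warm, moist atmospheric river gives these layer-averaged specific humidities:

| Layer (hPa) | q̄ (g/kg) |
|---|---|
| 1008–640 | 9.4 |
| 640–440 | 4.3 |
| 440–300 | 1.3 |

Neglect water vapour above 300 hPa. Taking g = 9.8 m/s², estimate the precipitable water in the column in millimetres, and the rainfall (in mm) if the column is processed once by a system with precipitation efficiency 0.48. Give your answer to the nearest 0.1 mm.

Precipitable water is the column-integrated vapour mass per unit area: PW = (1/g) Σ q̄ Δp, with q in kg/kg and Δp in Pa (1 kg/m² of water = 1 mm).
Layer 1008–640 hPa: Δp = 368 hPa = 36800 Pa, q̄ = 0.0094 kg/kg → 0.0094 × 36800 / 9.8 = 35.30 mm
Layer 640–440 hPa: Δp = 200 hPa = 20000 Pa, q̄ = 0.0043 kg/kg → 0.0043 × 20000 / 9.8 = 8.78 mm
Layer 440–300 hPa: Δp = 140 hPa = 14000 Pa, q̄ = 0.0013 kg/kg → 0.0013 × 14000 / 9.8 = 1.86 mm
PW = 35.30 + 8.78 + 1.86 = 45.94 ≈ 45.9 mm.
Rainfall = ε × PW = 0.48 × 45.9 = 22.0 mm.

PW ≈ 45.9 mm; rainfall ≈ 22.0 mm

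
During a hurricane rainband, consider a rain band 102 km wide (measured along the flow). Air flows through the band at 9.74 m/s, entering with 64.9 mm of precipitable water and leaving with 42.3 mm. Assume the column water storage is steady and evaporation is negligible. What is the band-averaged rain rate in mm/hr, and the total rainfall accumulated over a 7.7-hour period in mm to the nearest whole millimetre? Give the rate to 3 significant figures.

R ≈ 7.77 mm/hr; total ≈ 60 mm

Column moisture flux per unit crosswind length is F = V × PW.
Inflow: F_in = 9.74 × 64.9 = 632.126 mm·m/s
Outflow: F_out = 9.74 × 42.3 = 412.002 mm·m/s
Steady-state rate R = (F_in − F_out)/L = (632.126 − 412.002) / 102000 m = 2.158e-03 mm/s.
R = 2.158e-03 × 3600 = 7.77 mm/hr.
Over 7.7 h: total = 7.77 × 7.7 = 59.829 ≈ 60 mm.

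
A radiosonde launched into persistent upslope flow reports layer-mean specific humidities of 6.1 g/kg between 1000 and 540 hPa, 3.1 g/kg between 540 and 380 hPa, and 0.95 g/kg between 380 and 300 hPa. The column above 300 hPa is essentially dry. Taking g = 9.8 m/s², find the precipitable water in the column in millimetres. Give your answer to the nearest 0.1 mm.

Precipitable water is the column-integrated vapour mass per unit area: PW = (1/g) Σ q̄ Δp, with q in kg/kg and Δp in Pa (1 kg/m² of water = 1 mm).
Layer 1000–540 hPa: Δp = 460 hPa = 46000 Pa, q̄ = 0.0061 kg/kg → 0.0061 × 46000 / 9.8 = 28.63 mm
Layer 540–380 hPa: Δp = 160 hPa = 16000 Pa, q̄ = 0.0031 kg/kg → 0.0031 × 16000 / 9.8 = 5.06 mm
Layer 380–300 hPa: Δp = 80 hPa = 8000 Pa, q̄ = 0.00095 kg/kg → 0.00095 × 8000 / 9.8 = 0.78 mm
PW = 28.63 + 5.06 + 0.78 = 34.47 ≈ 34.5 mm.

PW ≈ 34.5 mm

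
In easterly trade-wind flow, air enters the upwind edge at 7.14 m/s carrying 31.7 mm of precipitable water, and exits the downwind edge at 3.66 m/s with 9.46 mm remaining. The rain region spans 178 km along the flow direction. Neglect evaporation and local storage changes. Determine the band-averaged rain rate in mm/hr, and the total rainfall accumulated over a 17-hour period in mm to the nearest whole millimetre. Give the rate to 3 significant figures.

R ≈ 3.88 mm/hr; total ≈ 66 mm

Column moisture flux per unit crosswind length is F = V × PW.
Inflow: F_in = 7.14 × 31.7 = 226.338 mm·m/s
Outflow: F_out = 3.66 × 9.46 = 34.6236 mm·m/s
Steady-state rate R = (F_in − F_out)/L = (226.338 − 34.6236) / 178000 m = 1.077e-03 mm/s.
R = 1.077e-03 × 3600 = 3.88 mm/hr.
Over 17 h: total = 3.88 × 17 = 65.96 ≈ 66 mm.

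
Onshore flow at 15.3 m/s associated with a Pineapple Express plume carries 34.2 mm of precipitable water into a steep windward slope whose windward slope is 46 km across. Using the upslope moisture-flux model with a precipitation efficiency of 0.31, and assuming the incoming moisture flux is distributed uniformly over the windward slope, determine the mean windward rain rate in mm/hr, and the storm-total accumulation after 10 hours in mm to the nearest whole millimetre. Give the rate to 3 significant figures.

Incoming column moisture flux per unit ridge length: F = V × PW = 15.3 × 34.2 = 523.26 mm·m/s.
Spread over the 46 km slope with efficiency ε = 0.31: R = ε·F/W = 0.31 × 523.26 / 46000 m = 3.526e-03 mm/s.
R = 3.526e-03 × 3600 = 12.7 mm/hr.
Over 10 h: total = 12.7 × 10 = 127 mm.

R ≈ 12.7 mm/hr; total ≈ 127 mm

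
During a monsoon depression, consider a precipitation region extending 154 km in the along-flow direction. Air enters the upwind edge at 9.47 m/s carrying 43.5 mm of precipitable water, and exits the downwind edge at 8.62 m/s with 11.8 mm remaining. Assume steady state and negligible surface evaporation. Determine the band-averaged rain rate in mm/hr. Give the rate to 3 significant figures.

Column moisture flux per unit crosswind length is F = V × PW.
Inflow: F_in = 9.47 × 43.5 = 411.945 mm·m/s
Outflow: F_out = 8.62 × 11.8 = 101.716 mm·m/s
Steady-state rate R = (F_in − F_out)/L = (411.945 − 101.716) / 154000 m = 2.014e-03 mm/s.
R = 2.014e-03 × 3600 = 7.25 mm/hr.

R ≈ 7.25 mm/hr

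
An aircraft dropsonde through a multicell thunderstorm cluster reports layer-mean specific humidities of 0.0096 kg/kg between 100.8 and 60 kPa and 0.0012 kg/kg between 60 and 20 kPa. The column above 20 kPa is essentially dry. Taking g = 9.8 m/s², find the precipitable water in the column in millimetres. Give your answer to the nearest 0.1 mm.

PW ≈ 44.9 mm

Precipitable water is the column-integrated vapour mass per unit area: PW = (1/g) Σ q̄ Δp, with q in kg/kg and Δp in Pa (1 kg/m² of water = 1 mm).
Layer 100.8–60 kPa: Δp = 408 hPa = 40800 Pa, q̄ = 0.0096 kg/kg → 0.0096 × 40800 / 9.8 = 39.97 mm
Layer 60–20 kPa: Δp = 400 hPa = 40000 Pa, q̄ = 0.0012 kg/kg → 0.0012 × 40000 / 9.8 = 4.90 mm
PW = 39.97 + 4.90 = 44.87 ≈ 44.9 mm.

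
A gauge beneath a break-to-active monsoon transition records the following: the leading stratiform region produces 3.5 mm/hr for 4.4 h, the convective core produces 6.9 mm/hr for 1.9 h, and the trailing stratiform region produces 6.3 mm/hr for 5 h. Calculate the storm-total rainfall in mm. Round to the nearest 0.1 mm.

Total = Σ Rᵢ Δtᵢ = 3.5 × 4.4 + 6.9 × 1.9 + 6.3 × 5
      = 15.4 + 13.11 + 31.5 = 60.0 mm.

total ≈ 60.0 mm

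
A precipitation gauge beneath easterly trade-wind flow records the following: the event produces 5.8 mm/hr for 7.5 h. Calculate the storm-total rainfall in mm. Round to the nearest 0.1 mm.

Total = Σ Rᵢ Δtᵢ = 5.8 × 7.5
      = 43.5 = 43.5 mm.

total ≈ 43.5 mm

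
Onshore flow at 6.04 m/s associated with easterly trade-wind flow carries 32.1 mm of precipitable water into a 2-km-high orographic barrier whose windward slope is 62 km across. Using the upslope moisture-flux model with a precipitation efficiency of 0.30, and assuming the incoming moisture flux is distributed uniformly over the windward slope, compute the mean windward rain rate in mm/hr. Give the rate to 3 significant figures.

Incoming column moisture flux per unit ridge length: F = V × PW = 6.04 × 32.1 = 193.884 mm·m/s.
Spread over the 62 km slope with efficiency ε = 0.30: R = ε·F/W = 0.30 × 193.884 / 62000 m = 9.381e-04 mm/s.
R = 9.381e-04 × 3600 = 3.38 mm/hr.

R ≈ 3.38 mm/hr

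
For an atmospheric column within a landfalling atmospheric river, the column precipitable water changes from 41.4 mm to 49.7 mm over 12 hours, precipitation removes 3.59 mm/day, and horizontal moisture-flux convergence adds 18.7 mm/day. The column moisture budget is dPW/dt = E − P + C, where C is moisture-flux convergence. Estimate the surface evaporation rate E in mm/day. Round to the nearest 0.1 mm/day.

dPW/dt = (49.7 − 41.4) mm / (12/24 day) = +16.600 mm/day.
E = dPW/dt + P − C = (+16.600) + 3.59 − (18.7) = 1.5 mm/day.

E ≈ 1.5 mm/day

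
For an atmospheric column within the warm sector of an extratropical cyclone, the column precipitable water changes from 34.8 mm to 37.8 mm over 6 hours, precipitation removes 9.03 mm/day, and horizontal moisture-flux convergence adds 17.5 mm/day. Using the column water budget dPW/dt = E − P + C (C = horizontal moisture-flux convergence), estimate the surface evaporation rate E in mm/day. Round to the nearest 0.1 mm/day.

E ≈ 3.5 mm/day

dPW/dt = (37.8 − 34.8) mm / (6/24 day) = +12.000 mm/day.
E = dPW/dt + P − C = (+12.000) + 9.03 − (17.5) = 3.5 mm/day.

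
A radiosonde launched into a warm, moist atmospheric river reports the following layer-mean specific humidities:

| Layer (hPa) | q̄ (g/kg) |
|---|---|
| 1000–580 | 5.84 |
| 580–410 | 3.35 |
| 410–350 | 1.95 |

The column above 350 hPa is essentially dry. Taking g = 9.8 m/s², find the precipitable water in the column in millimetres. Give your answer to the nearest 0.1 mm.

Precipitable water is the column-integrated vapour mass per unit area: PW = (1/g) Σ q̄ Δp, with q in kg/kg and Δp in Pa (1 kg/m² of water = 1 mm).
Layer 1000–580 hPa: Δp = 420 hPa = 42000 Pa, q̄ = 0.00584 kg/kg → 0.00584 × 42000 / 9.8 = 25.03 mm
Layer 580–410 hPa: Δp = 170 hPa = 17000 Pa, q̄ = 0.00335 kg/kg → 0.00335 × 17000 / 9.8 = 5.81 mm
Layer 410–350 hPa: Δp = 60 hPa = 6000 Pa, q̄ = 0.00195 kg/kg → 0.00195 × 6000 / 9.8 = 1.19 mm
PW = 25.03 + 5.81 + 1.19 = 32.03 ≈ 32.0 mm.

PW ≈ 32.0 mm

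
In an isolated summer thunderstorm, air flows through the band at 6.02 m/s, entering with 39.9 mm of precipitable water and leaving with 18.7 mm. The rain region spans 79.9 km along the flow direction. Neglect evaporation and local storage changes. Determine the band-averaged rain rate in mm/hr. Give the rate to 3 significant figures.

Column moisture flux per unit crosswind length is F = V × PW.
Inflow: F_in = 6.02 × 39.9 = 240.198 mm·m/s
Outflow: F_out = 6.02 × 18.7 = 112.574 mm·m/s
Steady-state rate R = (F_in − F_out)/L = (240.198 − 112.574) / 79900 m = 1.597e-03 mm/s.
R = 1.597e-03 × 3600 = 5.75 mm/hr.

R ≈ 5.75 mm/hr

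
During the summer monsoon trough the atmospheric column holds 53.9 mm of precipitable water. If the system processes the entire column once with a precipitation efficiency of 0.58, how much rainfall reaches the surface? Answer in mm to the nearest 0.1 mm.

Rainfall = ε × PW = 0.58 × 53.9 = 31.3 mm.

rainfall ≈ 31.3 mm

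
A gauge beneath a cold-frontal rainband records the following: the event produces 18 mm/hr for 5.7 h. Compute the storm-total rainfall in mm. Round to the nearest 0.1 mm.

Total = Σ Rᵢ Δtᵢ = 18 × 5.7
      = 102.6 = 102.6 mm.

total ≈ 102.6 mm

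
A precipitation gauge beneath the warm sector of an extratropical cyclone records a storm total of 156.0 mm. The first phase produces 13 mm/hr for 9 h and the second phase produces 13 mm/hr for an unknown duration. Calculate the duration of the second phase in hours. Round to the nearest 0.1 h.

duration ≈ 3.0 h

Known phases: 13 × 9 = 117 mm.
Remaining depth = 156.0 − 117 = 39 mm.
Duration = 39 / 13 = 3.0 h.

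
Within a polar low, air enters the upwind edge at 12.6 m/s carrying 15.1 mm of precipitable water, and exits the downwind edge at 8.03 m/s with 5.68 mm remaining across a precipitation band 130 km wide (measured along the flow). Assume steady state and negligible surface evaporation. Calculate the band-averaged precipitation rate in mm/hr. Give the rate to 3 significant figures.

Column moisture flux per unit crosswind length is F = V × PW.
Inflow: F_in = 12.6 × 15.1 = 190.26 mm·m/s
Outflow: F_out = 8.03 × 5.68 = 45.6104 mm·m/s
Steady-state rate R = (F_in − F_out)/L = (190.26 − 45.6104) / 130000 m = 1.113e-03 mm/s.
R = 1.113e-03 × 3600 = 4.01 mm/hr.

R ≈ 4.01 mm/hr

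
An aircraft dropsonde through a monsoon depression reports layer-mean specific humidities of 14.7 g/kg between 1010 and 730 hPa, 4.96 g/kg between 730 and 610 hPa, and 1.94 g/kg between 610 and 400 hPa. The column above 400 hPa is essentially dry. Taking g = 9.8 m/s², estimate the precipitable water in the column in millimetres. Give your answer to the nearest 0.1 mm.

PW ≈ 52.2 mm

Precipitable water is the column-integrated vapour mass per unit area: PW = (1/g) Σ q̄ Δp, with q in kg/kg and Δp in Pa (1 kg/m² of water = 1 mm).
Layer 1010–730 hPa: Δp = 280 hPa = 28000 Pa, q̄ = 0.0147 kg/kg → 0.0147 × 28000 / 9.8 = 42.00 mm
Layer 730–610 hPa: Δp = 120 hPa = 12000 Pa, q̄ = 0.00496 kg/kg → 0.00496 × 12000 / 9.8 = 6.07 mm
Layer 610–400 hPa: Δp = 210 hPa = 21000 Pa, q̄ = 0.00194 kg/kg → 0.00194 × 21000 / 9.8 = 4.16 mm
PW = 42.00 + 6.07 + 4.16 = 52.23 ≈ 52.2 mm.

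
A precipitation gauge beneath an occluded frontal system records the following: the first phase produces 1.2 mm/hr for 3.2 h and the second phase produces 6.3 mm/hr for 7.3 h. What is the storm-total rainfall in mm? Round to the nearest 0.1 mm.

Total = Σ Rᵢ Δtᵢ = 1.2 × 3.2 + 6.3 × 7.3
      = 3.84 + 45.99 = 49.8 mm.

total ≈ 49.8 mm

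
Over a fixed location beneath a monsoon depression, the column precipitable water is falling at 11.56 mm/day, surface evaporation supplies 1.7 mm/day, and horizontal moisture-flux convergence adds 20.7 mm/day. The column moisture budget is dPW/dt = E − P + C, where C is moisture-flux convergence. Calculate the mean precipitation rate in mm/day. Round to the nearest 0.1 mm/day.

dPW/dt = -11.56 mm/day.
P = E + C − dPW/dt = 1.7 + (20.7) − (-11.56) = 34.0 mm/day.

P ≈ 34.0 mm/day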